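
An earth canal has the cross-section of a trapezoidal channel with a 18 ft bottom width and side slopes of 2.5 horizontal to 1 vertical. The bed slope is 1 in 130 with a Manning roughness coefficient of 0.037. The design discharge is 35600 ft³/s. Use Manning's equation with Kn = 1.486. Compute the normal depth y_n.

Manning's equation rearranged: A R^(2/3) = nQ / (1.486·√S) = 0.037 × 35600 / (1.486 × √0.007692) = 10110.
Trying y = 17.6 ft: A R^(2/3) = 4955 — short.
Trying y = 27 ft: A R^(2/3) = 13490 — over.
Trying y = 23.9 ft: A R^(2/3) = 10100 — matches.

y_n = 23.9 ft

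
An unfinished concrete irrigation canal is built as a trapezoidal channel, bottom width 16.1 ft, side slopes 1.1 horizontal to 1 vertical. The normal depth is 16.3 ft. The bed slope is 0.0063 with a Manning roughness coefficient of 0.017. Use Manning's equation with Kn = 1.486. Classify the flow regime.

supercritical

With bottom width b = 16.1 ft and side slope z = 1.1: A = (b + zy)y = (16.1 + 1.1×16.3)×16.3 = 554.7 ft²; P = b + 2y√(1+z²) = 16.1 + 2×16.3×1.487 = 64.56 ft.
Hydraulic radius R = A/P = 554.7/64.56 = 8.591 ft.
V = (1.486/n) R^(2/3) √S = (1.486/0.017) × 8.591^(2/3) × √0.0063 = 29.1 ft/s. Hydraulic depth D_h = A/T = 554.7/51.96 = 10.68 ft.
Froude number Fr = V/√(g·D_h) = 29.1/√(32.2×10.68) = 1.57, which is greater than 1, so the flow is supercritical.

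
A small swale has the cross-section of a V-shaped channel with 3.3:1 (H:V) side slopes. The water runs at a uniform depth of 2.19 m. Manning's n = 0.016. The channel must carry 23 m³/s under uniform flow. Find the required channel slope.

For a triangular section with side slope z = 3.3: A = zy² = 3.3×2.19² = 15.83 m²; P = 2y√(1+z²) = 2×2.19×3.448 = 15.1 m.
Hydraulic radius R = A/P = 15.83/15.1 = 1.048 m.
From Manning's equation, S = [nQ / (1 A R^(2/3))]² = [0.016 × 23 / (1 × 15.83 × 1.048^(2/3))]² = 0.000508.

S = 0.000508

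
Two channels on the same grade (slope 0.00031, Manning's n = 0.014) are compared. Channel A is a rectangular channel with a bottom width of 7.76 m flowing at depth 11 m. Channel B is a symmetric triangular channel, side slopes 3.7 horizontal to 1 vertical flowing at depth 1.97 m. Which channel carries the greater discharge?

Channel A: Flow area A = b·y = 7.76 × 11 = 85.36 m². Wetted perimeter P = b + 2y = 7.76 + 2×11 = 29.76 m. Hydraulic radius R = A/P = 85.36/29.76 = 2.868 m. Q_A = (1/0.014)·85.36·2.868^(2/3)·√0.00031 = 216.7 m³/s.
Channel B: For a triangular section with side slope z = 3.7: A = zy² = 3.7×1.97² = 14.36 m²; P = 2y√(1+z²) = 2×1.97×3.833 = 15.1 m. Hydraulic radius R = A/P = 14.36/15.1 = 0.9509 m. Q_B = (1/0.014)·14.36·0.9509^(2/3)·√0.00031 = 17.46 m³/s.
Q_A = 216.7 m³/s vs Q_B = 17.46 m³/s, so channel A carries more.

channel A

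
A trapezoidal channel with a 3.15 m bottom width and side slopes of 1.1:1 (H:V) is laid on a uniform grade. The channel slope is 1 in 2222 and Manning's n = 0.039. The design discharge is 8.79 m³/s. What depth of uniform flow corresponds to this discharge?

y_n = 2.34 m

Manning's equation rearranged: A R^(2/3) = nQ / (1·√S) = 0.039 × 8.79 / (√0.00045) = 16.16.
Try y = 2.61 m: A R^(2/3) = 20.04 — over.
Try y = 1.86 m: A R^(2/3) = 10.38 — short.
Try y = 2.34 m: A R^(2/3) = 16.16 — matches.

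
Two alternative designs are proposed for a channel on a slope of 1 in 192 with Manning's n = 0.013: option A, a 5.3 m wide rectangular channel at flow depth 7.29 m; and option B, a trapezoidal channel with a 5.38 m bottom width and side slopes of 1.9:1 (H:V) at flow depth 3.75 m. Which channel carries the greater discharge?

channel B

Channel A: Flow area A = b·y = 5.3 × 7.29 = 38.64 m². Wetted perimeter P = b + 2y = 5.3 + 2×7.29 = 19.88 m. Hydraulic radius R = A/P = 38.64/19.88 = 1.944 m. Q_A = (1/0.013)·38.64·1.944^(2/3)·√0.005208 = 334 m³/s.
Channel B: With bottom width b = 5.38 m and side slope z = 1.9: A = (b + zy)y = (5.38 + 1.9×3.75)×3.75 = 46.89 m²; P = b + 2y√(1+z²) = 5.38 + 2×3.75×2.147 = 21.48 m. Hydraulic radius R = A/P = 46.89/21.48 = 2.183 m. Q_B = (1/0.013)·46.89·2.183^(2/3)·√0.005208 = 438.1 m³/s.
Q_A = 334 m³/s vs Q_B = 438.1 m³/s, so channel B carries more.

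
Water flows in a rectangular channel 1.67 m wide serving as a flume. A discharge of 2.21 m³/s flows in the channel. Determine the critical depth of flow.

y_c = 0.563 m

For a rectangular channel, critical depth y_c = (q²/g)^(1/3) where q = Q/b = 2.21/1.67 = 1.323 m²/s.
So y_c = (1.323²/9.81)^(1/3) = 0.563 m.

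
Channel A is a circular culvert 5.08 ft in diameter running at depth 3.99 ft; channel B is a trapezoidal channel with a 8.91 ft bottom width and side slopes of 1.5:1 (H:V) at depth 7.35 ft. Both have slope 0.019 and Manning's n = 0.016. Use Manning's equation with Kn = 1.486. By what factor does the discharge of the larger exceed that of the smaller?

Channel A: For a circular section of diameter D = 5.08 ft at depth y = 3.99 ft, the central angle is θ = 2 arccos(1 − 2y/D) = 4.357 rad. Then A = (D²/8)(θ − sin θ) = 17.08 ft² and P = Dθ/2 = 11.07 ft. Hydraulic radius R = A/P = 17.08/11.07 = 1.543 ft. Q_A = (1.486/0.016)·17.08·1.543^(2/3)·√0.019 = 292 ft³/s.
Channel B: With bottom width b = 8.91 ft and side slope z = 1.5: A = (b + zy)y = (8.91 + 1.5×7.35)×7.35 = 146.5 ft²; P = b + 2y√(1+z²) = 8.91 + 2×7.35×1.803 = 35.41 ft. Hydraulic radius R = A/P = 146.5/35.41 = 4.138 ft. Q_B = (1.486/0.016)·146.5·4.138^(2/3)·√0.019 = 4835 ft³/s.
The larger discharge is 4835 ft³/s and the smaller is 292 ft³/s; the ratio is 16.6.

16.6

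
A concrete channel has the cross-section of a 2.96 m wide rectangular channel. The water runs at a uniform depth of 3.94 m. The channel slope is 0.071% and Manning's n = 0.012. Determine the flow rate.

Flow area A = b·y = 2.96 × 3.94 = 11.66 m². Wetted perimeter P = b + 2y = 2.96 + 2×3.94 = 10.84 m.
Hydraulic radius R = A/P = 11.66/10.84 = 1.076 m.
Manning's equation: Q = (1/n) A R^(2/3) S^(1/2) = (1/0.012) × 11.66 × 1.076^(2/3) × 0.00071^(1/2) = 27.2 m³/s.

Q = 27.2 m³/s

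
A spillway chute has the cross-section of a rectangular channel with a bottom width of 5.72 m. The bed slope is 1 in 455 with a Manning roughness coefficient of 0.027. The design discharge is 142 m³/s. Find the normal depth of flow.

y_n = 8.59 m

Manning's equation rearranged: A R^(2/3) = nQ / (1·√S) = 0.027 × 142 / (√0.002198) = 81.78.
At y = 5.96 m: A R^(2/3) = 52.89 — low.
At y = 9.84 m: A R^(2/3) = 95.67 — high.
At y = 8.59 m: A R^(2/3) = 81.74 — matches.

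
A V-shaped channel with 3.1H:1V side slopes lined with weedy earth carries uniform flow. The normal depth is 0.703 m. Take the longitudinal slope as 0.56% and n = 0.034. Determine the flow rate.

Q = 1.62 m³/s

For a triangular section with side slope z = 3.1: A = zy² = 3.1×0.703² = 1.532 m²; P = 2y√(1+z²) = 2×0.703×3.257 = 4.58 m.
Hydraulic radius R = A/P = 1.532/4.58 = 0.3345 m.
Manning's equation: Q = (1/n) A R^(2/3) S^(1/2) = (1/0.034) × 1.532 × 0.3345^(2/3) × 0.0056^(1/2) = 1.62 m³/s.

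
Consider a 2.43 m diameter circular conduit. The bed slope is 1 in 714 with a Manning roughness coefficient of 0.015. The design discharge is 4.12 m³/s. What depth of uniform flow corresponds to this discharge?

Manning's equation rearranged: A R^(2/3) = nQ / (1·√S) = 0.015 × 4.12 / (√0.001401) = 1.651.
Trying y = 0.984 m: A R^(2/3) = 1.146 — low.
Trying y = 1.48 m: A R^(2/3) = 2.286 — high.
Trying y = 1.21 m: A R^(2/3) = 1.652 — ≈ 1.651.

y_n = 1.21 m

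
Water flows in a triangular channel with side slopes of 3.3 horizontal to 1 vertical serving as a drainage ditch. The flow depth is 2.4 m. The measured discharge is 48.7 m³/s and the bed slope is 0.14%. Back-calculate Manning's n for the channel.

For a triangular section with side slope z = 3.3: A = zy² = 3.3×2.4² = 19.01 m²; P = 2y√(1+z²) = 2×2.4×3.448 = 16.55 m.
Hydraulic radius R = A/P = 19.01/16.55 = 1.148 m.
Rearranging Manning's equation: n = (1/Q) A R^(2/3) S^(1/2) = (1/48.7) × 19.01 × 1.148^(2/3) × √0.0014 = 0.016.

n = 0.016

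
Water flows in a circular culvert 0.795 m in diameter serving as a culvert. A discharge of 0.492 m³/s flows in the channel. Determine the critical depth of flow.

y_c = 0.424 m

At critical depth, Q² T / (g A³) = 1, i.e. A³/T = Q²/g = 0.492²/9.81 = 0.02468.
Try y = 0.532 m: A³/T = 0.05882 — over.
Try y = 0.374 m: A³/T = 0.01524 — short.
Try y = 0.424 m: A³/T = 0.02461 — close enough.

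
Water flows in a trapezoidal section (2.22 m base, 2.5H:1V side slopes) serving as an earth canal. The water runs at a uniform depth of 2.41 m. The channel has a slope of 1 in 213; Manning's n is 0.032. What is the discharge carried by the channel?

Q = 50.9 m³/s

With bottom width b = 2.22 m and side slope z = 2.5: A = (b + zy)y = (2.22 + 2.5×2.41)×2.41 = 19.87 m²; P = b + 2y√(1+z²) = 2.22 + 2×2.41×2.693 = 15.2 m.
Hydraulic radius R = A/P = 19.87/15.2 = 1.307 m.
Manning's equation: Q = (1/n) A R^(2/3) S^(1/2) = (1/0.032) × 19.87 × 1.307^(2/3) × 0.004695^(1/2) = 50.9 m³/s.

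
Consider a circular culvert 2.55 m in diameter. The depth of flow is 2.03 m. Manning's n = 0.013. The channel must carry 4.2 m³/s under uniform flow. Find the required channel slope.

S = 0.00022

For a circular section of diameter D = 2.55 m at depth y = 2.03 m, the central angle is θ = 2 arccos(1 − 2y/D) = 4.409 rad. Then A = (D²/8)(θ − sin θ) = 4.359 m² and P = Dθ/2 = 5.622 m.
Hydraulic radius R = A/P = 4.359/5.622 = 0.7755 m.
From Manning's equation, S = [nQ / (1 A R^(2/3))]² = [0.013 × 4.2 / (1 × 4.359 × 0.7755^(2/3))]² = 0.00022.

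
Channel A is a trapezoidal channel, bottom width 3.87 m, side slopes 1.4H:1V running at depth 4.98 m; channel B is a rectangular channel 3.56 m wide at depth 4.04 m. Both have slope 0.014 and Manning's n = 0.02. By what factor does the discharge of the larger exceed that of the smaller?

Channel A: With bottom width b = 3.87 m and side slope z = 1.4: A = (b + zy)y = (3.87 + 1.4×4.98)×4.98 = 53.99 m²; P = b + 2y√(1+z²) = 3.87 + 2×4.98×1.72 = 21.01 m. Hydraulic radius R = A/P = 53.99/21.01 = 2.57 m. Q_A = (1/0.02)·53.99·2.57^(2/3)·√0.014 = 599.4 m³/s.
Channel B: Flow area A = b·y = 3.56 × 4.04 = 14.38 m². Wetted perimeter P = b + 2y = 3.56 + 2×4.04 = 11.64 m. Hydraulic radius R = A/P = 14.38/11.64 = 1.236 m. Q_B = (1/0.02)·14.38·1.236^(2/3)·√0.014 = 97.98 m³/s.
The larger discharge is 599.4 m³/s and the smaller is 97.98 m³/s; the ratio is 6.12.

6.12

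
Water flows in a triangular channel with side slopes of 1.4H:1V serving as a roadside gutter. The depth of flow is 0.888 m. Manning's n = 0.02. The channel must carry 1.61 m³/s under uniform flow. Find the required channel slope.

For a triangular section with side slope z = 1.4: A = zy² = 1.4×0.888² = 1.104 m²; P = 2y√(1+z²) = 2×0.888×1.72 = 3.056 m.
Hydraulic radius R = A/P = 1.104/3.056 = 0.3613 m.
From Manning's equation, S = [nQ / (1 A R^(2/3))]² = [0.02 × 1.61 / (1 × 1.104 × 0.3613^(2/3))]² = 0.00331.

S = 0.00331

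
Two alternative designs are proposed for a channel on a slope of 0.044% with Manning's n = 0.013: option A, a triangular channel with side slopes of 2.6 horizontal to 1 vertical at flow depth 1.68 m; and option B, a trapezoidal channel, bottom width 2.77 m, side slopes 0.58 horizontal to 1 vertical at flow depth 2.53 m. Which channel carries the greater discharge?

Channel A: For a triangular section with side slope z = 2.6: A = zy² = 2.6×1.68² = 7.338 m²; P = 2y√(1+z²) = 2×1.68×2.786 = 9.36 m. Hydraulic radius R = A/P = 7.338/9.36 = 0.784 m. Q_A = (1/0.013)·7.338·0.784^(2/3)·√0.00044 = 10.07 m³/s.
Channel B: With bottom width b = 2.77 m and side slope z = 0.58: A = (b + zy)y = (2.77 + 0.58×2.53)×2.53 = 10.72 m²; P = b + 2y√(1+z²) = 2.77 + 2×2.53×1.156 = 8.62 m. Hydraulic radius R = A/P = 10.72/8.62 = 1.244 m. Q_B = (1/0.013)·10.72·1.244^(2/3)·√0.00044 = 20.01 m³/s.
Q_A = 10.07 m³/s vs Q_B = 20.01 m³/s, so channel B carries more.

channel B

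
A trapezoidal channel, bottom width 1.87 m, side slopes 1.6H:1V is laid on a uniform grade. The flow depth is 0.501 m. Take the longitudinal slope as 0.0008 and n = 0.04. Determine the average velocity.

V = 0.355 m/s

With bottom width b = 1.87 m and side slope z = 1.6: A = (b + zy)y = (1.87 + 1.6×0.501)×0.501 = 1.338 m²; P = b + 2y√(1+z²) = 1.87 + 2×0.501×1.887 = 3.761 m.
Hydraulic radius R = A/P = 1.338/3.761 = 0.3559 m.
From Manning's equation, V = (1/n) R^(2/3) S^(1/2) = (1/0.04) × 0.3559^(2/3) × 0.0008^(1/2) = 0.355 m/s.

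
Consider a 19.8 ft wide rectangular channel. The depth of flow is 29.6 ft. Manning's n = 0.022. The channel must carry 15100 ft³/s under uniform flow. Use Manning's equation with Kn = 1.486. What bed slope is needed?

S = 0.0101

Flow area A = b·y = 19.8 × 29.6 = 586.1 ft². Wetted perimeter P = b + 2y = 19.8 + 2×29.6 = 79 ft.
Hydraulic radius R = A/P = 586.1/79 = 7.419 ft.
From Manning's equation, S = [nQ / (1.486 A R^(2/3))]² = [0.022 × 15100 / (1.486 × 586.1 × 7.419^(2/3))]² = 0.0101.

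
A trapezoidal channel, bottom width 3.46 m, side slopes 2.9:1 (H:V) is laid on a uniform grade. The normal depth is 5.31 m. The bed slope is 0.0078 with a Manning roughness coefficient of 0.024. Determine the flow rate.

Q = 728 m³/s

With bottom width b = 3.46 m and side slope z = 2.9: A = (b + zy)y = (3.46 + 2.9×5.31)×5.31 = 100.1 m²; P = b + 2y√(1+z²) = 3.46 + 2×5.31×3.068 = 36.04 m.
Hydraulic radius R = A/P = 100.1/36.04 = 2.779 m.
Manning's equation: Q = (1/n) A R^(2/3) S^(1/2) = (1/0.024) × 100.1 × 2.779^(2/3) × 0.0078^(1/2) = 728 m³/s.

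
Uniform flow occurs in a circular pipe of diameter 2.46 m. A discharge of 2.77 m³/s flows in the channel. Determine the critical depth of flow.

y_c = 0.742 m

At critical depth, Q² T / (g A³) = 1, i.e. A³/T = Q²/g = 2.77²/9.81 = 0.7822.
Trying y = 0.537 m: A³/T = 0.2218 — too small.
Trying y = 0.803 m: A³/T = 1.061 — too large.
Trying y = 0.742 m: A³/T = 0.7812 — matches.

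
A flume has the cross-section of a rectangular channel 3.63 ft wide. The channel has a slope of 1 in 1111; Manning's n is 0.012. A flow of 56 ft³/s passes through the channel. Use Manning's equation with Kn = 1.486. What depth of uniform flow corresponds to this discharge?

y_n = 3.65 ft

Manning's equation rearranged: A R^(2/3) = nQ / (1.486·√S) = 0.012 × 56 / (1.486 × √0.0009001) = 15.07.
At y = 4.64 ft: A R^(2/3) = 20.11 — high.
At y = 2.69 ft: A R^(2/3) = 10.3 — low.
At y = 3.65 ft: A R^(2/3) = 15.06 — close enough.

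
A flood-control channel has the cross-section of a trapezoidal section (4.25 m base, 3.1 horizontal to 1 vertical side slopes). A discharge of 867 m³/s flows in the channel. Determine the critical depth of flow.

At critical depth, Q² T / (g A³) = 1, i.e. A³/T = Q²/g = 867²/9.81 = 76620.
Try y = 7.73 m: A³/T = 198800 — over.
Try y = 4.45 m: A³/T = 16260 — short.
Try y = 6.28 m: A³/T = 76520 — ≈ 76620.

y_c = 6.28 m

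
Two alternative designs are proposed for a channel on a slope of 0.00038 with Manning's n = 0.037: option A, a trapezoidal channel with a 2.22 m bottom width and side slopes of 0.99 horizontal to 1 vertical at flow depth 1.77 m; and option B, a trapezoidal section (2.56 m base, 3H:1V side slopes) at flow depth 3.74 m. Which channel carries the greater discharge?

channel B

Channel A: With bottom width b = 2.22 m and side slope z = 0.99: A = (b + zy)y = (2.22 + 0.99×1.77)×1.77 = 7.031 m²; P = b + 2y√(1+z²) = 2.22 + 2×1.77×1.407 = 7.201 m. Hydraulic radius R = A/P = 7.031/7.201 = 0.9763 m. Q_A = (1/0.037)·7.031·0.9763^(2/3)·√0.00038 = 3.646 m³/s.
Channel B: With bottom width b = 2.56 m and side slope z = 3: A = (b + zy)y = (2.56 + 3×3.74)×3.74 = 51.54 m²; P = b + 2y√(1+z²) = 2.56 + 2×3.74×3.162 = 26.21 m. Hydraulic radius R = A/P = 51.54/26.21 = 1.966 m. Q_B = (1/0.037)·51.54·1.966^(2/3)·√0.00038 = 42.61 m³/s.
Q_A = 3.646 m³/s vs Q_B = 42.61 m³/s, so channel B carries more.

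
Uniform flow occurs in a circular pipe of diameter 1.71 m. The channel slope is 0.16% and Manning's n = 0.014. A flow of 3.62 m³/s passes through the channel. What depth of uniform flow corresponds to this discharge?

Manning's equation rearranged: A R^(2/3) = nQ / (1·√S) = 0.014 × 3.62 / (√0.0016) = 1.267.
Try y = 1.57 m: A R^(2/3) = 1.398 — too large.
Try y = 0.976 m: A R^(2/3) = 0.81 — too small.
Try y = 1.36 m: A R^(2/3) = 1.267 — matches.

y_n = 1.36 m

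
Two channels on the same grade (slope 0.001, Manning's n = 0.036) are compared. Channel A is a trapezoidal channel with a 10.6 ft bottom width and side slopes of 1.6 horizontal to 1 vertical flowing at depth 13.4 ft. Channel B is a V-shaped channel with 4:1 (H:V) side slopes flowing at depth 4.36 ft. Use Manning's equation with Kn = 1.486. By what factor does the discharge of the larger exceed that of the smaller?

Channel A: With bottom width b = 10.6 ft and side slope z = 1.6: A = (b + zy)y = (10.6 + 1.6×13.4)×13.4 = 429.3 ft²; P = b + 2y√(1+z²) = 10.6 + 2×13.4×1.887 = 61.17 ft. Hydraulic radius R = A/P = 429.3/61.17 = 7.019 ft. Q_A = (1.486/0.036)·429.3·7.019^(2/3)·√0.001 = 2054 ft³/s.
Channel B: For a triangular section with side slope z = 4: A = zy² = 4×4.36² = 76.04 ft²; P = 2y√(1+z²) = 2×4.36×4.123 = 35.95 ft. Hydraulic radius R = A/P = 76.04/35.95 = 2.115 ft. Q_B = (1.486/0.036)·76.04·2.115^(2/3)·√0.001 = 163.5 ft³/s.
The larger discharge is 2054 ft³/s and the smaller is 163.5 ft³/s; the ratio is 12.6.

12.6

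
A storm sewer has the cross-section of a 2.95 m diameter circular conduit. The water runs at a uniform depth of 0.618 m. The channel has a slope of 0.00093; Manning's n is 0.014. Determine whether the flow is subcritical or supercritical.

For a circular section of diameter D = 2.95 m at depth y = 0.618 m, the central angle is θ = 2 arccos(1 − 2y/D) = 1.902 rad. Then A = (D²/8)(θ − sin θ) = 1.04 m² and P = Dθ/2 = 2.805 m.
Hydraulic radius R = A/P = 1.04/2.805 = 0.3707 m.
V = (1/n) R^(2/3) √S = (1/0.014) × 0.3707^(2/3) × √0.00093 = 1.124 m/s. Hydraulic depth D_h = A/T = 1.04/2.401 = 0.4331 m.
Froude number Fr = V/√(g·D_h) = 1.124/√(9.81×0.4331) = 0.545, which is less than 1, so the flow is subcritical.

subcritical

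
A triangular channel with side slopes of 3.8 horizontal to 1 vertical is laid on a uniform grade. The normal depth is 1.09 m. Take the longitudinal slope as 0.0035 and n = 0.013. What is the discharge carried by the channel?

For a triangular section with side slope z = 3.8: A = zy² = 3.8×1.09² = 4.515 m²; P = 2y√(1+z²) = 2×1.09×3.929 = 8.566 m.
Hydraulic radius R = A/P = 4.515/8.566 = 0.5271 m.
Manning's equation: Q = (1/n) A R^(2/3) S^(1/2) = (1/0.013) × 4.515 × 0.5271^(2/3) × 0.0035^(1/2) = 13.4 m³/s.

Q = 13.4 m³/s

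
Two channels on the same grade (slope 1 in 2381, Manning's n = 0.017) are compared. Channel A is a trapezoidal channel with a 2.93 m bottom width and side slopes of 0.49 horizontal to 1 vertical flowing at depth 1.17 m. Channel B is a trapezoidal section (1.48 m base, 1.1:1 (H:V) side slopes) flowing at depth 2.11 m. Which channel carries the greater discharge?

channel B

Channel A: With bottom width b = 2.93 m and side slope z = 0.49: A = (b + zy)y = (2.93 + 0.49×1.17)×1.17 = 4.099 m²; P = b + 2y√(1+z²) = 2.93 + 2×1.17×1.114 = 5.536 m. Hydraulic radius R = A/P = 4.099/5.536 = 0.7404 m. Q_A = (1/0.017)·4.099·0.7404^(2/3)·√0.00042 = 4.044 m³/s.
Channel B: With bottom width b = 1.48 m and side slope z = 1.1: A = (b + zy)y = (1.48 + 1.1×2.11)×2.11 = 8.02 m²; P = b + 2y√(1+z²) = 1.48 + 2×2.11×1.487 = 7.753 m. Hydraulic radius R = A/P = 8.02/7.753 = 1.034 m. Q_B = (1/0.017)·8.02·1.034^(2/3)·√0.00042 = 9.889 m³/s.
Q_A = 4.044 m³/s vs Q_B = 9.889 m³/s, so channel B carries more.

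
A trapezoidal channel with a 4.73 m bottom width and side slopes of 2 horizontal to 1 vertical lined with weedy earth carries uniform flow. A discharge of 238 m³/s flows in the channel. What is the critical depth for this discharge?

y_c = 3.91 m

At critical depth, Q² T / (g A³) = 1, i.e. A³/T = Q²/g = 238²/9.81 = 5774.
Try y = 4.86 m: A³/T = 14330 — high.
Try y = 2.75 m: A³/T = 1415 — low.
Try y = 3.91 m: A³/T = 5801 — ≈ 5774.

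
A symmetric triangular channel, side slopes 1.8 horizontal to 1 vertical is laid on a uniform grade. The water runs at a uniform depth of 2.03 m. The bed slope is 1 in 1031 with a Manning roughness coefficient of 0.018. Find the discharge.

Q = 11.9 m³/s

For a triangular section with side slope z = 1.8: A = zy² = 1.8×2.03² = 7.418 m²; P = 2y√(1+z²) = 2×2.03×2.059 = 8.36 m.
Hydraulic radius R = A/P = 7.418/8.36 = 0.8873 m.
Manning's equation: Q = (1/n) A R^(2/3) S^(1/2) = (1/0.018) × 7.418 × 0.8873^(2/3) × 0.0009699^(1/2) = 11.9 m³/s.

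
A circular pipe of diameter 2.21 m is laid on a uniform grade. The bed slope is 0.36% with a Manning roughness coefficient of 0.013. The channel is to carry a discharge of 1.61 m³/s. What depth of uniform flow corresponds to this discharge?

y_n = 0.549 m

Manning's equation rearranged: A R^(2/3) = nQ / (1·√S) = 0.013 × 1.61 / (√0.0036) = 0.3488.
At y = 0.606 m: A R^(2/3) = 0.4245 — too large.
At y = 0.419 m: A R^(2/3) = 0.2029 — too small.
At y = 0.549 m: A R^(2/3) = 0.3494 — matches.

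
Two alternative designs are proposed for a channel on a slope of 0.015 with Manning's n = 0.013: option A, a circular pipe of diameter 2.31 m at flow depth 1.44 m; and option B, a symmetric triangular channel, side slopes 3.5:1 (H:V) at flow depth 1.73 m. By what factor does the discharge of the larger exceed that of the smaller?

4.48

Channel A: For a circular section of diameter D = 2.31 m at depth y = 1.44 m, the central angle is θ = 2 arccos(1 − 2y/D) = 3.64 rad. Then A = (D²/8)(θ − sin θ) = 2.747 m² and P = Dθ/2 = 4.204 m. Hydraulic radius R = A/P = 2.747/4.204 = 0.6534 m. Q_A = (1/0.013)·2.747·0.6534^(2/3)·√0.015 = 19.49 m³/s.
Channel B: For a triangular section with side slope z = 3.5: A = zy² = 3.5×1.73² = 10.48 m²; P = 2y√(1+z²) = 2×1.73×3.64 = 12.59 m. Hydraulic radius R = A/P = 10.48/12.59 = 0.8317 m. Q_B = (1/0.013)·10.48·0.8317^(2/3)·√0.015 = 87.28 m³/s.
The larger discharge is 87.28 m³/s and the smaller is 19.49 m³/s; the ratio is 4.48.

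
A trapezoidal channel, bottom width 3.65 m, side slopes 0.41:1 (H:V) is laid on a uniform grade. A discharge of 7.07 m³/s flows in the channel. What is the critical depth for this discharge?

At critical depth, Q² T / (g A³) = 1, i.e. A³/T = Q²/g = 7.07²/9.81 = 5.095.
Trying y = 0.511 m: A³/T = 1.885 — low.
Trying y = 0.706 m: A³/T = 5.087 — close enough.

y_c = 0.706 m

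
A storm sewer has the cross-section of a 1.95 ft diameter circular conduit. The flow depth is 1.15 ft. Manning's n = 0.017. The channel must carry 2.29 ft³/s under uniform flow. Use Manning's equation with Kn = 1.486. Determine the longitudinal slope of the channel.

For a circular section of diameter D = 1.95 ft at depth y = 1.15 ft, the central angle is θ = 2 arccos(1 − 2y/D) = 3.503 rad. Then A = (D²/8)(θ − sin θ) = 1.833 ft² and P = Dθ/2 = 3.415 ft.
Hydraulic radius R = A/P = 1.833/3.415 = 0.5367 ft.
From Manning's equation, S = [nQ / (1.486 A R^(2/3))]² = [0.017 × 2.29 / (1.486 × 1.833 × 0.5367^(2/3))]² = 0.000469.

S = 0.000469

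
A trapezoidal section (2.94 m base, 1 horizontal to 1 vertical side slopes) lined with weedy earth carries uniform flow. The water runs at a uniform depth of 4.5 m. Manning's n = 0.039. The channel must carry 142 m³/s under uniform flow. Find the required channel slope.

With bottom width b = 2.94 m and side slope z = 1: A = (b + zy)y = (2.94 + 1×4.5)×4.5 = 33.48 m²; P = b + 2y√(1+z²) = 2.94 + 2×4.5×1.414 = 15.67 m.
Hydraulic radius R = A/P = 33.48/15.67 = 2.137 m.
From Manning's equation, S = [nQ / (1 A R^(2/3))]² = [0.039 × 142 / (1 × 33.48 × 2.137^(2/3))]² = 0.00994.

S = 0.00994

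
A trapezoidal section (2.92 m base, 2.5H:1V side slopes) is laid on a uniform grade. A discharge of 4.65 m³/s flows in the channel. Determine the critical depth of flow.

At critical depth, Q² T / (g A³) = 1, i.e. A³/T = Q²/g = 4.65²/9.81 = 2.204.
At y = 0.423 m: A³/T = 0.9459 — too small.
At y = 0.612 m: A³/T = 3.378 — too large.
At y = 0.542 m: A³/T = 2.21 — close enough.

y_c = 0.542 m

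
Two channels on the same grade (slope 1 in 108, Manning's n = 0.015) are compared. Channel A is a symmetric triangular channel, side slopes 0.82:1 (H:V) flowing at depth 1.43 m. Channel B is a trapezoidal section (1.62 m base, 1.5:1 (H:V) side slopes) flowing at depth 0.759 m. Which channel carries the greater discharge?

channel B

Channel A: For a triangular section with side slope z = 0.82: A = zy² = 0.82×1.43² = 1.677 m²; P = 2y√(1+z²) = 2×1.43×1.293 = 3.699 m. Hydraulic radius R = A/P = 1.677/3.699 = 0.4534 m. Q_A = (1/0.015)·1.677·0.4534^(2/3)·√0.009259 = 6.348 m³/s.
Channel B: With bottom width b = 1.62 m and side slope z = 1.5: A = (b + zy)y = (1.62 + 1.5×0.759)×0.759 = 2.094 m²; P = b + 2y√(1+z²) = 1.62 + 2×0.759×1.803 = 4.357 m. Hydraulic radius R = A/P = 2.094/4.357 = 0.4806 m. Q_B = (1/0.015)·2.094·0.4806^(2/3)·√0.009259 = 8.241 m³/s.
Q_A = 6.348 m³/s vs Q_B = 8.241 m³/s, so channel B carries more.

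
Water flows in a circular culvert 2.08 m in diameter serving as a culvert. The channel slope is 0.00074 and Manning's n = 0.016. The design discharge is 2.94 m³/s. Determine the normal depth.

y_n = 1.39 m

Manning's equation rearranged: A R^(2/3) = nQ / (1·√S) = 0.016 × 2.94 / (√0.00074) = 1.729.
At y = 1.2 m: A R^(2/3) = 1.389 — low.
At y = 1.39 m: A R^(2/3) = 1.728 — close enough.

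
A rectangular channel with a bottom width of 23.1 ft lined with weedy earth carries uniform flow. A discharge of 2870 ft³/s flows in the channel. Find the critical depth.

For a rectangular channel, critical depth y_c = (q²/g)^(1/3) where q = Q/b = 2870/23.1 = 124.2 ft²/s.
So y_c = (124.2²/32.2)^(1/3) = 7.83 ft.

y_c = 7.83 ft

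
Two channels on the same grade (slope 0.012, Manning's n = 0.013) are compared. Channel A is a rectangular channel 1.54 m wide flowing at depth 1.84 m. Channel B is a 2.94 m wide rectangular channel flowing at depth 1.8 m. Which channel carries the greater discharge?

Channel A: Flow area A = b·y = 1.54 × 1.84 = 2.834 m². Wetted perimeter P = b + 2y = 1.54 + 2×1.84 = 5.22 m. Hydraulic radius R = A/P = 2.834/5.22 = 0.5428 m. Q_A = (1/0.013)·2.834·0.5428^(2/3)·√0.012 = 15.89 m³/s.
Channel B: Flow area A = b·y = 2.94 × 1.8 = 5.292 m². Wetted perimeter P = b + 2y = 2.94 + 2×1.8 = 6.54 m. Hydraulic radius R = A/P = 5.292/6.54 = 0.8092 m. Q_B = (1/0.013)·5.292·0.8092^(2/3)·√0.012 = 38.72 m³/s.
Q_A = 15.89 m³/s vs Q_B = 38.72 m³/s, so channel B carries more.

channel B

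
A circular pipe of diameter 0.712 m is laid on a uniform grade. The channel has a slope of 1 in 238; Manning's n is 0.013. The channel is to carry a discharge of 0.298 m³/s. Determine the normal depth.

y_n = 0.345 m

Manning's equation rearranged: A R^(2/3) = nQ / (1·√S) = 0.013 × 0.298 / (√0.004202) = 0.05977.
Try y = 0.289 m: A R^(2/3) = 0.04361 — too small.
Try y = 0.405 m: A R^(2/3) = 0.07788 — too large.
Try y = 0.345 m: A R^(2/3) = 0.0597 — ≈ 0.05977.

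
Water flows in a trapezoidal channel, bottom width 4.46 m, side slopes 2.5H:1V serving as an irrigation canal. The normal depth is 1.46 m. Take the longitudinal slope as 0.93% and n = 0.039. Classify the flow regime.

subcritical

With bottom width b = 4.46 m and side slope z = 2.5: A = (b + zy)y = (4.46 + 2.5×1.46)×1.46 = 11.84 m²; P = b + 2y√(1+z²) = 4.46 + 2×1.46×2.693 = 12.32 m.
Hydraulic radius R = A/P = 11.84/12.32 = 0.9609 m.
V = (1/n) R^(2/3) √S = (1/0.039) × 0.9609^(2/3) × √0.0093 = 2.408 m/s. Hydraulic depth D_h = A/T = 11.84/11.76 = 1.007 m.
Froude number Fr = V/√(g·D_h) = 2.408/√(9.81×1.007) = 0.766, which is less than 1, so the flow is subcritical.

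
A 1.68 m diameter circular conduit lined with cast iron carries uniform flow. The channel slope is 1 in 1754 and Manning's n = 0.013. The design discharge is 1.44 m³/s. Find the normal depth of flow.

y_n = 0.968 m

Manning's equation rearranged: A R^(2/3) = nQ / (1·√S) = 0.013 × 1.44 / (√0.0005701) = 0.784.
Try y = 0.773 m: A R^(2/3) = 0.5385 — low.
Try y = 1.11 m: A R^(2/3) = 0.9624 — high.
Try y = 0.968 m: A R^(2/3) = 0.7843 — ≈ 0.784.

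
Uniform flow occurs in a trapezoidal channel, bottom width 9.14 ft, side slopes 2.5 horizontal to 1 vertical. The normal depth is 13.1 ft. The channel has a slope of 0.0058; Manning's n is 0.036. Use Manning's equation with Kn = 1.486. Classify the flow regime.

subcritical

With bottom width b = 9.14 ft and side slope z = 2.5: A = (b + zy)y = (9.14 + 2.5×13.1)×13.1 = 548.8 ft²; P = b + 2y√(1+z²) = 9.14 + 2×13.1×2.693 = 79.69 ft.
Hydraulic radius R = A/P = 548.8/79.69 = 6.887 ft.
V = (1.486/n) R^(2/3) √S = (1.486/0.036) × 6.887^(2/3) × √0.0058 = 11.38 ft/s. Hydraulic depth D_h = A/T = 548.8/74.64 = 7.352 ft.
Froude number Fr = V/√(g·D_h) = 11.38/√(32.2×7.352) = 0.74, which is less than 1, so the flow is subcritical.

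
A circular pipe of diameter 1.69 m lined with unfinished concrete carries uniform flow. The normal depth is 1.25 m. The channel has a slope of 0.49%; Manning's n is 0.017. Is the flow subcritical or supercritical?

subcritical

For a circular section of diameter D = 1.69 m at depth y = 1.25 m, the central angle is θ = 2 arccos(1 − 2y/D) = 4.141 rad. Then A = (D²/8)(θ − sin θ) = 1.779 m² and P = Dθ/2 = 3.499 m.
Hydraulic radius R = A/P = 1.779/3.499 = 0.5083 m.
V = (1/n) R^(2/3) √S = (1/0.017) × 0.5083^(2/3) × √0.0049 = 2.623 m/s. Hydraulic depth D_h = A/T = 1.779/1.483 = 1.199 m.
Froude number Fr = V/√(g·D_h) = 2.623/√(9.81×1.199) = 0.765, which is less than 1, so the flow is subcritical.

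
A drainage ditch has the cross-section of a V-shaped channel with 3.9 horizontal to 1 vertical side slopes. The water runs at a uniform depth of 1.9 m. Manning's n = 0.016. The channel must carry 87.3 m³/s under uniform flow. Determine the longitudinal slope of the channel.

S = 0.011

For a triangular section with side slope z = 3.9: A = zy² = 3.9×1.9² = 14.08 m²; P = 2y√(1+z²) = 2×1.9×4.026 = 15.3 m.
Hydraulic radius R = A/P = 14.08/15.3 = 0.9202 m.
From Manning's equation, S = [nQ / (1 A R^(2/3))]² = [0.016 × 87.3 / (1 × 14.08 × 0.9202^(2/3))]² = 0.011.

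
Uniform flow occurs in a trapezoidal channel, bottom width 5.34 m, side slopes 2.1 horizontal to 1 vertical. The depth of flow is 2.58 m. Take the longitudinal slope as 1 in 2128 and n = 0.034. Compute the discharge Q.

Q = 24.2 m³/s

With bottom width b = 5.34 m and side slope z = 2.1: A = (b + zy)y = (5.34 + 2.1×2.58)×2.58 = 27.76 m²; P = b + 2y√(1+z²) = 5.34 + 2×2.58×2.326 = 17.34 m.
Hydraulic radius R = A/P = 27.76/17.34 = 1.601 m.
Manning's equation: Q = (1/n) A R^(2/3) S^(1/2) = (1/0.034) × 27.76 × 1.601^(2/3) × 0.0004699^(1/2) = 24.2 m³/s.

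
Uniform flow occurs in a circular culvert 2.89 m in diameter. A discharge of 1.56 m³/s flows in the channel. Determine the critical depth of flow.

At critical depth, Q² T / (g A³) = 1, i.e. A³/T = Q²/g = 1.56²/9.81 = 0.2481.
Trying y = 0.396 m: A³/T = 0.07968 — short.
Trying y = 0.657 m: A³/T = 0.5816 — over.
Trying y = 0.529 m: A³/T = 0.249 — close enough.

y_c = 0.529 m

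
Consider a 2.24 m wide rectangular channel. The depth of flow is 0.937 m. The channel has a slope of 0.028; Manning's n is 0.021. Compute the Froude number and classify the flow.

supercritical

Flow area A = b·y = 2.24 × 0.937 = 2.099 m². Wetted perimeter P = b + 2y = 2.24 + 2×0.937 = 4.114 m.
Hydraulic radius R = A/P = 2.099/4.114 = 0.5102 m.
V = (1/n) R^(2/3) √S = (1/0.021) × 0.5102^(2/3) × √0.028 = 5.088 m/s. Hydraulic depth D_h = A/T = 2.099/2.24 = 0.937 m.
Froude number Fr = V/√(g·D_h) = 5.088/√(9.81×0.937) = 1.68, which is greater than 1, so the flow is supercritical.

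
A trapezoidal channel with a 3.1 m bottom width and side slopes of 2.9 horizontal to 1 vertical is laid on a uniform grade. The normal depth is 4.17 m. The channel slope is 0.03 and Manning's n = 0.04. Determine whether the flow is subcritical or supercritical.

supercritical

With bottom width b = 3.1 m and side slope z = 2.9: A = (b + zy)y = (3.1 + 2.9×4.17)×4.17 = 63.35 m²; P = b + 2y√(1+z²) = 3.1 + 2×4.17×3.068 = 28.68 m.
Hydraulic radius R = A/P = 63.35/28.68 = 2.209 m.
V = (1/n) R^(2/3) √S = (1/0.04) × 2.209^(2/3) × √0.03 = 7.344 m/s. Hydraulic depth D_h = A/T = 63.35/27.29 = 2.322 m.
Froude number Fr = V/√(g·D_h) = 7.344/√(9.81×2.322) = 1.54, which is greater than 1, so the flow is supercritical.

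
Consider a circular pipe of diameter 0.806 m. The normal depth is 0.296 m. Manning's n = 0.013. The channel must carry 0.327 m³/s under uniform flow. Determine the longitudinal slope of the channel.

S = 0.0071

For a circular section of diameter D = 0.806 m at depth y = 0.296 m, the central angle is θ = 2 arccos(1 − 2y/D) = 2.604 rad. Then A = (D²/8)(θ − sin θ) = 0.1699 m² and P = Dθ/2 = 1.049 m.
Hydraulic radius R = A/P = 0.1699/1.049 = 0.1619 m.
From Manning's equation, S = [nQ / (1 A R^(2/3))]² = [0.013 × 0.327 / (1 × 0.1699 × 0.1619^(2/3))]² = 0.0071.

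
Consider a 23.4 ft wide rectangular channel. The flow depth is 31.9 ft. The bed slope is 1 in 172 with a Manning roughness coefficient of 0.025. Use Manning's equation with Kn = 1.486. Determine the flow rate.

Q = 14200 ft³/s

Flow area A = b·y = 23.4 × 31.9 = 746.5 ft². Wetted perimeter P = b + 2y = 23.4 + 2×31.9 = 87.2 ft.
Hydraulic radius R = A/P = 746.5/87.2 = 8.56 ft.
Manning's equation: Q = (1.486/n) A R^(2/3) S^(1/2) = (1.486/0.025) × 746.5 × 8.56^(2/3) × 0.005814^(1/2) = 14200 ft³/s.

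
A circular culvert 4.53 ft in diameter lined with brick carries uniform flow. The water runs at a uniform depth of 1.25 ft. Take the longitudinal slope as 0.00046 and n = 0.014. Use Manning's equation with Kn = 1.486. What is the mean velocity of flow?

V = 1.83 ft/s

For a circular section of diameter D = 4.53 ft at depth y = 1.25 ft, the central angle is θ = 2 arccos(1 − 2y/D) = 2.212 rad. Then A = (D²/8)(θ − sin θ) = 3.619 ft² and P = Dθ/2 = 5.011 ft.
Hydraulic radius R = A/P = 3.619/5.011 = 0.7223 ft.
From Manning's equation, V = (1.486/n) R^(2/3) S^(1/2) = (1.486/0.014) × 0.7223^(2/3) × 0.00046^(1/2) = 1.83 ft/s.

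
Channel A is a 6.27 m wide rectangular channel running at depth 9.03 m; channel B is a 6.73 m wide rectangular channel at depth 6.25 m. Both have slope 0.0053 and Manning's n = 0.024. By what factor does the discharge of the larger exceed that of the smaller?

1.4

Channel A: Flow area A = b·y = 6.27 × 9.03 = 56.62 m². Wetted perimeter P = b + 2y = 6.27 + 2×9.03 = 24.33 m. Hydraulic radius R = A/P = 56.62/24.33 = 2.327 m. Q_A = (1/0.024)·56.62·2.327^(2/3)·√0.0053 = 301.6 m³/s.
Channel B: Flow area A = b·y = 6.73 × 6.25 = 42.06 m². Wetted perimeter P = b + 2y = 6.73 + 2×6.25 = 19.23 m. Hydraulic radius R = A/P = 42.06/19.23 = 2.187 m. Q_B = (1/0.024)·42.06·2.187^(2/3)·√0.0053 = 215 m³/s.
The larger discharge is 301.6 m³/s and the smaller is 215 m³/s; the ratio is 1.4.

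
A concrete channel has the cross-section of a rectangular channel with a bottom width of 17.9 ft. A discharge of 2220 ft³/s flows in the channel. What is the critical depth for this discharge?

y_c = 7.82 ft

For a rectangular channel, critical depth y_c = (q²/g)^(1/3) where q = Q/b = 2220/17.9 = 124 ft²/s.
So y_c = (124²/32.2)^(1/3) = 7.82 ft.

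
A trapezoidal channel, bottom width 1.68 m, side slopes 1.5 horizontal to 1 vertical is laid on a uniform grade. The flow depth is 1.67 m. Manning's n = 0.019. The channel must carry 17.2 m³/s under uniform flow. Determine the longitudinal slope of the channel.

With bottom width b = 1.68 m and side slope z = 1.5: A = (b + zy)y = (1.68 + 1.5×1.67)×1.67 = 6.989 m²; P = b + 2y√(1+z²) = 1.68 + 2×1.67×1.803 = 7.701 m.
Hydraulic radius R = A/P = 6.989/7.701 = 0.9075 m.
From Manning's equation, S = [nQ / (1 A R^(2/3))]² = [0.019 × 17.2 / (1 × 6.989 × 0.9075^(2/3))]² = 0.00249.

S = 0.00249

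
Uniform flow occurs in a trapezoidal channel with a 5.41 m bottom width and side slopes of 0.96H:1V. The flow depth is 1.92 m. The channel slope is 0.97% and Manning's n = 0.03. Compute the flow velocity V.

V = 3.91 m/s

With bottom width b = 5.41 m and side slope z = 0.96: A = (b + zy)y = (5.41 + 0.96×1.92)×1.92 = 13.93 m²; P = b + 2y√(1+z²) = 5.41 + 2×1.92×1.386 = 10.73 m.
Hydraulic radius R = A/P = 13.93/10.73 = 1.297 m.
From Manning's equation, V = (1/n) R^(2/3) S^(1/2) = (1/0.03) × 1.297^(2/3) × 0.0097^(1/2) = 3.91 m/s.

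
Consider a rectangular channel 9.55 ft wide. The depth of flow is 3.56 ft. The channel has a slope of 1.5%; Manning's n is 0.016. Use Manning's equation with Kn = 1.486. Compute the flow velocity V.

V = 18.3 ft/s

Flow area A = b·y = 9.55 × 3.56 = 34 ft². Wetted perimeter P = b + 2y = 9.55 + 2×3.56 = 16.67 ft.
Hydraulic radius R = A/P = 34/16.67 = 2.039 ft.
From Manning's equation, V = (1.486/n) R^(2/3) S^(1/2) = (1.486/0.016) × 2.039^(2/3) × 0.015^(1/2) = 18.3 ft/s.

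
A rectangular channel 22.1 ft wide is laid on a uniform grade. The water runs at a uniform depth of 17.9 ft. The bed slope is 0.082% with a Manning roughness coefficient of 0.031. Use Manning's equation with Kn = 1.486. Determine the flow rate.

Q = 1960 ft³/s

Flow area A = b·y = 22.1 × 17.9 = 395.6 ft². Wetted perimeter P = b + 2y = 22.1 + 2×17.9 = 57.9 ft.
Hydraulic radius R = A/P = 395.6/57.9 = 6.832 ft.
Manning's equation: Q = (1.486/n) A R^(2/3) S^(1/2) = (1.486/0.031) × 395.6 × 6.832^(2/3) × 0.00082^(1/2) = 1960 ft³/s.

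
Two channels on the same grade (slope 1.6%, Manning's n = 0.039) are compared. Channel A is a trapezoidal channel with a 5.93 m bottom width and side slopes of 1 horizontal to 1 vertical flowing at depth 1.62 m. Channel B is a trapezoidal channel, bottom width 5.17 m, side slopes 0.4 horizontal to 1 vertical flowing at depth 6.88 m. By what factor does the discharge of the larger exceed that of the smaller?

7.86

Channel A: With bottom width b = 5.93 m and side slope z = 1: A = (b + zy)y = (5.93 + 1×1.62)×1.62 = 12.23 m²; P = b + 2y√(1+z²) = 5.93 + 2×1.62×1.414 = 10.51 m. Hydraulic radius R = A/P = 12.23/10.51 = 1.164 m. Q_A = (1/0.039)·12.23·1.164^(2/3)·√0.016 = 43.88 m³/s.
Channel B: With bottom width b = 5.17 m and side slope z = 0.4: A = (b + zy)y = (5.17 + 0.4×6.88)×6.88 = 54.5 m²; P = b + 2y√(1+z²) = 5.17 + 2×6.88×1.077 = 19.99 m. Hydraulic radius R = A/P = 54.5/19.99 = 2.727 m. Q_B = (1/0.039)·54.5·2.727^(2/3)·√0.016 = 345 m³/s.
The larger discharge is 345 m³/s and the smaller is 43.88 m³/s; the ratio is 7.86.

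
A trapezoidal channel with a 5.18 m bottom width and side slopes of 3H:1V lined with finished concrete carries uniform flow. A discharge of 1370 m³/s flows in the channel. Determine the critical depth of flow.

At critical depth, Q² T / (g A³) = 1, i.e. A³/T = Q²/g = 1370²/9.81 = 191300.
At y = 6.02 m: A³/T = 66310 — short.
At y = 7.62 m: A³/T = 191600 — matches.

y_c = 7.62 m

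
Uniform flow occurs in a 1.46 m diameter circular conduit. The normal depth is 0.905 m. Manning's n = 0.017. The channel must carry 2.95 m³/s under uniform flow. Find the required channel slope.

For a circular section of diameter D = 1.46 m at depth y = 0.905 m, the central angle is θ = 2 arccos(1 − 2y/D) = 3.626 rad. Then A = (D²/8)(θ − sin θ) = 1.09 m² and P = Dθ/2 = 2.647 m.
Hydraulic radius R = A/P = 1.09/2.647 = 0.4119 m.
From Manning's equation, S = [nQ / (1 A R^(2/3))]² = [0.017 × 2.95 / (1 × 1.09 × 0.4119^(2/3))]² = 0.00691.

S = 0.00691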